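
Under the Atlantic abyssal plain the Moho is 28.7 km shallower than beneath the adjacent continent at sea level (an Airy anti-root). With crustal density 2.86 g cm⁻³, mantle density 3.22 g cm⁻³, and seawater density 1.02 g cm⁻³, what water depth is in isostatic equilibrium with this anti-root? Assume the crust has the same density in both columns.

5.62 km

Replacing a thickness d of crust by seawater at the top must be balanced by replacing crust with mantle at the base: d (ρ_c − ρ_w) = a (ρ_m − ρ_c).
d = a (ρ_m − ρ_c)/(ρ_c − ρ_w) = 28.7 km × 0.36/1.84 = 5.62 km.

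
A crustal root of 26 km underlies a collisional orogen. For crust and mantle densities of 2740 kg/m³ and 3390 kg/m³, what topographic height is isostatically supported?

For local isostatic compensation: ρ_c h = (ρ_m − ρ_c) r.
h = r (ρ_m − ρ_c) / ρ_c = 26 km × (3390 − 2740) / 2740 = 6.17 km.

6.17 km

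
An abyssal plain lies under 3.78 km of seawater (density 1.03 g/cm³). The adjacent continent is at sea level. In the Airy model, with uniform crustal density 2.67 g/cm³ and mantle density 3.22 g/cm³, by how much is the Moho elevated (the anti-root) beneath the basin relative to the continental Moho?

11.3 km

Equating mass per unit area of the two columns: replacing crust with seawater at the top is compensated by replacing crust with mantle at the base: d (ρ_c − ρ_w) = a (ρ_m − ρ_c).
a = d (ρ_c − ρ_w)/(ρ_m − ρ_c) = 3.78 km × 1.64/0.55 = 11.3 km.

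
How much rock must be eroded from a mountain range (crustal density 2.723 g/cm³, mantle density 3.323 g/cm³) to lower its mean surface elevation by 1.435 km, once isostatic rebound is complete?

7.95 km

Net drop Δ = e − u = e − e ρ_c/ρ_m = e (ρ_m − ρ_c)/ρ_m.
e = Δ ρ_m/(ρ_m − ρ_c) = 1.435 km × 3.323/0.6 = 7.95 km.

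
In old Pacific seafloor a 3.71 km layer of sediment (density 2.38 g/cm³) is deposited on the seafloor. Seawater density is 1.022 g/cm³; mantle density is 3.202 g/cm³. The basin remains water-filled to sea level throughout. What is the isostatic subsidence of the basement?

2.31 km

Submarine loading: the sediment displaces seawater, and the subsidence is in turn flooded, so s (ρ_m − ρ_w) = t (ρ_sed − ρ_w).
s = 3.71 km × (2.38 − 1.022) / (3.202 − 1.022) = 2.31 km.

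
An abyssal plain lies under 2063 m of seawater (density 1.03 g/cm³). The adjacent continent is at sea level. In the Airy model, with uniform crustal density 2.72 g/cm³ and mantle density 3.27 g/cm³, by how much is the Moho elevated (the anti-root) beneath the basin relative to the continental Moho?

For local isostatic compensation: replacing crust with seawater at the top is compensated by replacing crust with mantle at the base: d (ρ_c − ρ_w) = a (ρ_m − ρ_c).
a = d (ρ_c − ρ_w)/(ρ_m − ρ_c) = 2063 m × 1.69/0.55 = 6340 m.

6340 m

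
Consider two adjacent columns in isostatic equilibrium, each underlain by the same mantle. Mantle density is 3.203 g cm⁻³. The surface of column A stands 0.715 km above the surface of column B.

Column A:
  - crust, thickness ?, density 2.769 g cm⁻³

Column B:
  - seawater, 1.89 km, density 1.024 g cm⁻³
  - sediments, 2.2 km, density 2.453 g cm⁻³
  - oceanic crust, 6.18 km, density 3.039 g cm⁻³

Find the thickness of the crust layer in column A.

20.9 km

Take the compensation level at the base of the deeper column (depth z_c below the surface of column A) and equate Σ ρ_i t_i down to z_c; mantle fills any gap and the z_c terms cancel.
Column A: x×2.769 + (z_c − 0 − x)×3.203
Column B: 0.715×0 + 1.89×1.024 + 2.2×2.453 + 6.18×3.039 + (z_c − 0.715 − 10.27)×3.203
The z_c×3.203 term appears on both sides and cancels. Collect the known terms of each column as K = Σ(ρt)_known − 3.203 × (depth of known layers): K_A = 0 − 3.203×0 = 0; K_B = 26.11298 − 3.203×(0.715 + 10.27) = −9.071975.
Balance: K_A − x×(3.203 − 2.769) = K_B, so x = (K_A − K_B)/(3.203 − 2.769) = 9.07198/0.434 = 20.9 km.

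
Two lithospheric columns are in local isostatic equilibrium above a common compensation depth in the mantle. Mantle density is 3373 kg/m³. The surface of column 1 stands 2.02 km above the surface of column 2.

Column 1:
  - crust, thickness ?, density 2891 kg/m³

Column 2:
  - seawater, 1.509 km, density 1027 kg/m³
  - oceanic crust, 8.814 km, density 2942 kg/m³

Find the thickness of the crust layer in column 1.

29.4 km

Take the compensation level at the base of the deeper column (depth z_c below the surface of column 1) and equate Σ ρ_i t_i down to z_c; mantle fills any gap and the z_c terms cancel.
Column 1: x×2891 + (z_c − 0 − x)×3373
Column 2: 2.02×0 + 1.509×1027 + 8.814×2942 + (z_c − 2.02 − 10.323)×3373
The z_c×3373 term appears on both sides and cancels. Collect the known terms of each column as K = Σ(ρt)_known − 3373 × (depth of known layers): K_1 = 0 − 3373×0 = 0; K_2 = 27480.531 − 3373×(2.02 + 10.323) = −14152.408.
Balance: K_1 − x×(3373 − 2891) = K_2, so x = (K_1 − K_2)/(3373 − 2891) = 14152.4/482 = 29.4 km.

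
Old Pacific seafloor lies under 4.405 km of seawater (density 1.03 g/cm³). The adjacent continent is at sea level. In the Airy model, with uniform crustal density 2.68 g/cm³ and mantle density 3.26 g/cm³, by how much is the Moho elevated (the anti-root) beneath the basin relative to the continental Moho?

12.5 km

By Archimedes' principle applied to the lithosphere: replacing crust with seawater at the top is compensated by replacing crust with mantle at the base: d (ρ_c − ρ_w) = a (ρ_m − ρ_c).
a = d (ρ_c − ρ_w)/(ρ_m − ρ_c) = 4.405 km × 1.65/0.58 = 12.5 km.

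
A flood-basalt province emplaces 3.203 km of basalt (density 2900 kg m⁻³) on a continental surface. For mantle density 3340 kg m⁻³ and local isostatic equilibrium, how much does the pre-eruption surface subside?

Subaerial loading: s = t ρ_load / ρ_m.
s = 3.203 km × 2900/3340 = 2.78 km.

2.78 km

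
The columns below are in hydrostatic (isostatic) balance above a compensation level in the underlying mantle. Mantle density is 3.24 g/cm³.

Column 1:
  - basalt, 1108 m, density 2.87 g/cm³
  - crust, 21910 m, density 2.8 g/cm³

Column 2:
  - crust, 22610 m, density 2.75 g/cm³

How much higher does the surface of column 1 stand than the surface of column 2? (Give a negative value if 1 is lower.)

For any compensation level in the mantle, the mantle terms cancel and isostasy reduces to e = (Σt_1 − Σt_2) − (Σ(ρt)_1 − Σ(ρt)_2) / ρ_m.
Σt_1 = 23018 m; Σt_2 = 22610 m; Σ(ρt)_1 = 64527.96; Σ(ρt)_2 = 62177.5 (in m·g/cm³).
e = (23018 − 22610) − (64527.96 − 62177.5) / 3.24 = −317 m.

−317 m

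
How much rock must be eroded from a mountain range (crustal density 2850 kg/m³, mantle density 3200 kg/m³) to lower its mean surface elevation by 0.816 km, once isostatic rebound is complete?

Net drop Δ = e − u = e − e ρ_c/ρ_m = e (ρ_m − ρ_c)/ρ_m.
e = Δ ρ_m/(ρ_m − ρ_c) = 0.816 km × 3200/350 = 7.46 km.

7.46 km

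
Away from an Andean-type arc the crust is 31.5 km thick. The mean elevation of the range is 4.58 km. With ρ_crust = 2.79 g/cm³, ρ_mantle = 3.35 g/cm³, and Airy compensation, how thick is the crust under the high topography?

Root depth r = h ρ_c / (ρ_m − ρ_c) = 4.58 km × 2.79 / 0.56 = 22.82 km.
Total thickness = T + h + r = 31.5 km + 4.58 km + 22.82 km = 58.9 km.

58.9 km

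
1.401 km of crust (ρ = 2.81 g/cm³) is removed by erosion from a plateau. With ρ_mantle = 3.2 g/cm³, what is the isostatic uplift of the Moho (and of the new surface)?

1.23 km

Unloading: uplift u = e ρ_c/ρ_m = 1.401 km × 2.81/3.2 = 1.23 km.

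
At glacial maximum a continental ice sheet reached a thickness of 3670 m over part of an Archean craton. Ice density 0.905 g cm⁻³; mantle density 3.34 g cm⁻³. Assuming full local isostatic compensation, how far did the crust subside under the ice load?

994 m

For local isostatic compensation: the ice load ρ_ice t is balanced by mantle displaced below, ρ_m s.
s = t ρ_ice / ρ_m = 3670 m × 0.905/3.34 = 994 m.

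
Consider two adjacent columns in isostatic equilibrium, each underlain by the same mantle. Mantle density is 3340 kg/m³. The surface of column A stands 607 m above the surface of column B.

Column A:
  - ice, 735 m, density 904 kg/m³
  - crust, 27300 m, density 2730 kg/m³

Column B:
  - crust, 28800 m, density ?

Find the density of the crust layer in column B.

2770 kg/m³

Take the compensation level at the base of the deeper column (depth z_c below the surface of column A) and equate Σ ρ_i t_i down to z_c; mantle fills any gap and the z_c terms cancel.
Column A: 735×904 + 27300×2730 + (z_c − 28035)×3340
Column B: 607×0 + 28800×ρ + (z_c − 607 − 28800)×3340
The z_c×3340 term appears on both sides and cancels. Collect the known terms of each column as K = Σ(ρt)_known − 3340 × (depth of known layers): K_A = 75193440 − 3340×28035 = −18443460; K_B = 0 − 3340×(607 + 28800) = −98219380.
Balance: K_A = K_B + 28800×ρ, so ρ = (K_A − K_B)/28800 = 79775900/28800 = 2770 kg/m³.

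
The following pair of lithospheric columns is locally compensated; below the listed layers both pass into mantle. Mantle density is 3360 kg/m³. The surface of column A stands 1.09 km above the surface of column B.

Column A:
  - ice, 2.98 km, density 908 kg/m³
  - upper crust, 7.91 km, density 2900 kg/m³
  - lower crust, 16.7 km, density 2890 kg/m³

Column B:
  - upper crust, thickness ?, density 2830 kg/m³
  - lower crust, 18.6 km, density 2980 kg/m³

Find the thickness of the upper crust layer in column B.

15.2 km

Take the compensation level at the base of the deeper column (depth z_c below the surface of column A) and equate Σ ρ_i t_i down to z_c; mantle fills any gap and the z_c terms cancel.
Column A: 2.98×908 + 7.91×2900 + 16.7×2890 + (z_c − 27.59)×3360
Column B: 1.09×0 + x×2830 + 18.6×2980 + (z_c − 1.09 − 18.6 − x)×3360
The z_c×3360 term appears on both sides and cancels. Collect the known terms of each column as K = Σ(ρt)_known − 3360 × (depth of known layers): K_A = 73907.84 − 3360×27.59 = −18794.56; K_B = 55428 − 3360×(1.09 + 18.6) = −10730.4.
Balance: K_A = K_B − x×(3360 − 2830), so x = (K_B − K_A)/(3360 − 2830) = 8064.16/530 = 15.2 km.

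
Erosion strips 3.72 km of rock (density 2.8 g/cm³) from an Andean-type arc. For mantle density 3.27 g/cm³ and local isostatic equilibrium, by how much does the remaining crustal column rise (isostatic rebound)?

3.19 km

Unloading: uplift u = e ρ_c/ρ_m = 3.72 km × 2.8/3.27 = 3.19 km.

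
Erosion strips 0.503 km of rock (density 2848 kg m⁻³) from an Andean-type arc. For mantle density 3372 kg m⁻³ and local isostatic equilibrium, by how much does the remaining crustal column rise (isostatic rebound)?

Unloading: uplift u = e ρ_c/ρ_m = 0.503 km × 2848/3372 = 0.425 km.

0.425 km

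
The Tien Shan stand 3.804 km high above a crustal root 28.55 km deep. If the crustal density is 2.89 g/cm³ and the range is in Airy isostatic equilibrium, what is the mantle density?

Airy balance: ρ_c h = (ρ_m − ρ_c) r → ρ_m = ρ_c (1 + h/r).
ρ_m = 2.89 × (1 + 3.804 km/28.55 km) = 3.28 g/cm³.

3.28 g/cm³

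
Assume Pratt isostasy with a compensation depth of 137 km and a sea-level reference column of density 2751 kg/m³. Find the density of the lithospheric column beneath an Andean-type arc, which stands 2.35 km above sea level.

Pratt balance: ρ_ref D = ρ (D + h).
ρ = ρ_ref D/(D + h) = 2751 × 137 km/(137 km + 2.35 km) = 2700 kg/m³.

2700 kg/m³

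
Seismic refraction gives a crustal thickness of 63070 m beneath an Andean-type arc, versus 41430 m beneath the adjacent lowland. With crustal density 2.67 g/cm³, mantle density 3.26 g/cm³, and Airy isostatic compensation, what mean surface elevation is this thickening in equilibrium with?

Excess crust Δ = 63070 m − 41430 m = 21640 m, split between elevation h and root r with h + r = Δ.
Airy balance ρ_c h = (ρ_m − ρ_c) r gives r = h ρ_c/(ρ_m − ρ_c), so h (1 + ρ_c/(ρ_m − ρ_c)) = Δ, i.e. h = Δ (ρ_m − ρ_c)/ρ_m.
h = 21640 m × 0.59/3.26 = 3920 m.

3920 m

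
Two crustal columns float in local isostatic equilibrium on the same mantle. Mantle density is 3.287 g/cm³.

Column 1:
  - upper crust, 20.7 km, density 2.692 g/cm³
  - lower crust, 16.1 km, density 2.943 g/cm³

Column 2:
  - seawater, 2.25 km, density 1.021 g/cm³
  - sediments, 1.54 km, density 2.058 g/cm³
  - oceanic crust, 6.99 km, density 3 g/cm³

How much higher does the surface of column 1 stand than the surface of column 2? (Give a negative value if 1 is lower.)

2.69 km

For any compensation level in the mantle, the mantle terms cancel and isostasy reduces to e = (Σt_1 − Σt_2) − (Σ(ρt)_1 − Σ(ρt)_2) / ρ_m.
Σt_1 = 36.8 km; Σt_2 = 10.78 km; Σ(ρt)_1 = 103.1067; Σ(ρt)_2 = 26.43657 (in km·g/cm³).
e = (36.8 − 10.78) − (103.1067 − 26.43657) / 3.287 = 2.69 km.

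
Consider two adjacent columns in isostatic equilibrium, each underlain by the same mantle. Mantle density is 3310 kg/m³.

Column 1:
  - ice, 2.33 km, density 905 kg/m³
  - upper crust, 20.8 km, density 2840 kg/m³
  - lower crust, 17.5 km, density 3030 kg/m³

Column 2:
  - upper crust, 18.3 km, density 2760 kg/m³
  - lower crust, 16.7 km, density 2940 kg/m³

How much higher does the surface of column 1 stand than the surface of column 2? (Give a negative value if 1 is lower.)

For any compensation level in the mantle, the mantle terms cancel and isostasy reduces to e = (Σt_1 − Σt_2) − (Σ(ρt)_1 − Σ(ρt)_2) / ρ_m.
Σt_1 = 40.63 km; Σt_2 = 35 km; Σ(ρt)_1 = 114205.65; Σ(ρt)_2 = 99606 (in km·kg/m³).
e = (40.63 − 35) − (114205.65 − 99606) / 3310 = 1.22 km.

1.22 km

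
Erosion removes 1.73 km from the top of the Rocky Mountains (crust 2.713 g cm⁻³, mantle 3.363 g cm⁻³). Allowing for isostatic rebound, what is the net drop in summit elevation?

0.334 km

Rebound u = e ρ_c/ρ_m = 1.73 km × 2.713/3.363 = 1.396 km.
Net surface drop = e − u = 1.73 km − 1.396 km = e (ρ_m − ρ_c)/ρ_m = 0.334 km.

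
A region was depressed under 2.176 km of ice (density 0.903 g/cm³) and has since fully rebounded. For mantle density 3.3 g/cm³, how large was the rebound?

0.595 km

Removing the load lets mantle flow back in; uplift u satisfies ρ_ice t = ρ_m u.
u = t ρ_ice/ρ_m = 2.176 km × 0.903/3.3 = 0.595 km.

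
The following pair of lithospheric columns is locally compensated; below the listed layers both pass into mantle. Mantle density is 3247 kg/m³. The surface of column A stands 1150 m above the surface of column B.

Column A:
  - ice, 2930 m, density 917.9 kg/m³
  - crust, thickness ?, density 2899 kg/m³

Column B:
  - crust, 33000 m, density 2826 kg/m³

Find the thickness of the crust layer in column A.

31000 m

Take the compensation level at the base of the deeper column (depth z_c below the surface of column A) and equate Σ ρ_i t_i down to z_c; mantle fills any gap and the z_c terms cancel.
Column A: 2930×917.9 + x×2899 + (z_c − 2930 − x)×3247
Column B: 1150×0 + 33000×2826 + (z_c − 1150 − 33000)×3247
The z_c×3247 term appears on both sides and cancels. Collect the known terms of each column as K = Σ(ρt)_known − 3247 × (depth of known layers): K_A = 2689447 − 3247×2930 = −6824263; K_B = 93258000 − 3247×(1150 + 33000) = −17627050.
Balance: K_A − x×(3247 − 2899) = K_B, so x = (K_A − K_B)/(3247 − 2899) = 10802800/348 = 31000 m.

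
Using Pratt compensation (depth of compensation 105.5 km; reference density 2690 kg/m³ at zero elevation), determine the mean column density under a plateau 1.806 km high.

Pratt balance: ρ_ref D = ρ (D + h).
ρ = ρ_ref D/(D + h) = 2690 × 105.5 km/(105.5 km + 1.806 km) = 2640 kg/m³.

2640 kg/m³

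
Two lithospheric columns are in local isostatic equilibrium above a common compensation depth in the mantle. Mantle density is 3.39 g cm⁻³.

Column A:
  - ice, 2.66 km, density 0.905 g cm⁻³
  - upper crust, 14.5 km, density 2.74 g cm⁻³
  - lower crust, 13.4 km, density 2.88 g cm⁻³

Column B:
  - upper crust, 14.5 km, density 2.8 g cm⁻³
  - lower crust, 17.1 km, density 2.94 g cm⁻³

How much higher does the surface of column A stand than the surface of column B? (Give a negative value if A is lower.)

1.95 km

For any compensation level in the mantle, the mantle terms cancel and isostasy reduces to e = (Σt_A − Σt_B) − (Σ(ρt)_A − Σ(ρt)_B) / ρ_m.
Σt_A = 30.56 km; Σt_B = 31.6 km; Σ(ρt)_A = 80.7293; Σ(ρt)_B = 90.874 (in km·g cm⁻³).
e = (30.56 − 31.6) − (80.7293 − 90.874) / 3.39 = 1.95 km.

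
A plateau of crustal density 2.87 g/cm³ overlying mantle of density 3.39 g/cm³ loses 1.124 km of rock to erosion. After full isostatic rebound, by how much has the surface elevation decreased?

0.172 km

Rebound u = e ρ_c/ρ_m = 1.124 km × 2.87/3.39 = 0.9516 km.
Net surface drop = e − u = 1.124 km − 0.9516 km = e (ρ_m − ρ_c)/ρ_m = 0.172 km.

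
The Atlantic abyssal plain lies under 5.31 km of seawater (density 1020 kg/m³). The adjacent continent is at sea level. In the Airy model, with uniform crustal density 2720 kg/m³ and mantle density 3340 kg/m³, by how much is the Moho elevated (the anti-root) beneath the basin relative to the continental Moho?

14.6 km

Equating mass per unit area of the two columns: replacing crust with seawater at the top is compensated by replacing crust with mantle at the base: d (ρ_c − ρ_w) = a (ρ_m − ρ_c).
a = d (ρ_c − ρ_w)/(ρ_m − ρ_c) = 5.31 km × 1700/620 = 14.6 km.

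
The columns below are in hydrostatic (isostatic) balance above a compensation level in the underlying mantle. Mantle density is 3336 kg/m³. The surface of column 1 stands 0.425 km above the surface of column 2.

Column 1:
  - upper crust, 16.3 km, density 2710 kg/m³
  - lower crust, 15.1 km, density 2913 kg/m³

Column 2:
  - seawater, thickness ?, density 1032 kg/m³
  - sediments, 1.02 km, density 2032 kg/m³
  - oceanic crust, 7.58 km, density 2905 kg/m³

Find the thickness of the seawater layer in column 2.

4.59 km

Take the compensation level at the base of the deeper column (depth z_c below the surface of column 1) and equate Σ ρ_i t_i down to z_c; mantle fills any gap and the z_c terms cancel.
Column 1: 16.3×2710 + 15.1×2913 + (z_c − 31.4)×3336
Column 2: 0.425×0 + x×1032 + 1.02×2032 + 7.58×2905 + (z_c − 0.425 − 8.6 − x)×3336
The z_c×3336 term appears on both sides and cancels. Collect the known terms of each column as K = Σ(ρt)_known − 3336 × (depth of known layers): K_1 = 88159.3 − 3336×31.4 = −16591.1; K_2 = 24092.54 − 3336×(0.425 + 8.6) = −6014.86.
Balance: K_1 = K_2 − x×(3336 − 1032), so x = (K_2 − K_1)/(3336 − 1032) = 10576.2/2304 = 4.59 km.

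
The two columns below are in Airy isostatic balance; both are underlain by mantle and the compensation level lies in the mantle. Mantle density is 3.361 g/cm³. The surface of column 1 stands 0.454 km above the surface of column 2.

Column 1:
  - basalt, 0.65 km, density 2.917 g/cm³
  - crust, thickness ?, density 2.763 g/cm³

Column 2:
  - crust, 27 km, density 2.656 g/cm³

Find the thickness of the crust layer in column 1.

Take the compensation level at the base of the deeper column (depth z_c below the surface of column 1) and equate Σ ρ_i t_i down to z_c; mantle fills any gap and the z_c terms cancel.
Column 1: 0.65×2.917 + x×2.763 + (z_c − 0.65 − x)×3.361
Column 2: 0.454×0 + 27×2.656 + (z_c − 0.454 − 27)×3.361
The z_c×3.361 term appears on both sides and cancels. Collect the known terms of each column as K = Σ(ρt)_known − 3.361 × (depth of known layers): K_1 = 1.89605 − 3.361×0.65 = −0.2886; K_2 = 71.712 − 3.361×(0.454 + 27) = −20.560894.
Balance: K_1 − x×(3.361 − 2.763) = K_2, so x = (K_1 − K_2)/(3.361 − 2.763) = 20.2723/0.598 = 33.9 km.

33.9 km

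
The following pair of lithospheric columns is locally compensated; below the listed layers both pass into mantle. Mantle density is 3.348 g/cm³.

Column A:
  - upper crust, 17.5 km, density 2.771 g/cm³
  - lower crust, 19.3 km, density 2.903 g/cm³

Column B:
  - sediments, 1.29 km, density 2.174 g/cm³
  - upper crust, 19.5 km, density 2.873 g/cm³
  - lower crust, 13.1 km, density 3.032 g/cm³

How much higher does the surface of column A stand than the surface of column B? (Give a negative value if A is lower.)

For any compensation level in the mantle, the mantle terms cancel and isostasy reduces to e = (Σt_A − Σt_B) − (Σ(ρt)_A − Σ(ρt)_B) / ρ_m.
Σt_A = 36.8 km; Σt_B = 33.89 km; Σ(ρt)_A = 104.5204; Σ(ρt)_B = 98.54716 (in km·g/cm³).
e = (36.8 − 33.89) − (104.5204 − 98.54716) / 3.348 = 1.13 km.

1.13 km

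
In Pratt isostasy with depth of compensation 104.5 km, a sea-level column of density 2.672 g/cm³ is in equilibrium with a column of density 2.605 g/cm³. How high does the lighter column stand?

ρ_ref D = ρ (D + h) → h = D (ρ_ref − ρ)/ρ.
h = 104.5 km × (2.672 − 2.605)/2.605 = 2.69 km.

2.69 km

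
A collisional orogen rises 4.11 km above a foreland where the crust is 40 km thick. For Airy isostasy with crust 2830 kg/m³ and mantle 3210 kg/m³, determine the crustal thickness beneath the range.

74.7 km

Root depth r = h ρ_c / (ρ_m − ρ_c) = 4.11 km × 2830 / 380 = 30.61 km.
Total thickness = T + h + r = 40 km + 4.11 km + 30.61 km = 74.7 km.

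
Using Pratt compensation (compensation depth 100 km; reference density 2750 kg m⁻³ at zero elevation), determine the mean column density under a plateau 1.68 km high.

Pratt balance: ρ_ref D = ρ (D + h).
ρ = ρ_ref D/(D + h) = 2750 × 100 km/(100 km + 1.68 km) = 2700 kg m⁻³.

2700 kg m⁻³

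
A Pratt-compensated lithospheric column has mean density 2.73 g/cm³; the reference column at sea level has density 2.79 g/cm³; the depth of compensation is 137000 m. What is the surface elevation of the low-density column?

3010 m

ρ_ref D = ρ (D + h) → h = D (ρ_ref − ρ)/ρ.
h = 137000 m × (2.79 − 2.73)/2.73 = 3010 m.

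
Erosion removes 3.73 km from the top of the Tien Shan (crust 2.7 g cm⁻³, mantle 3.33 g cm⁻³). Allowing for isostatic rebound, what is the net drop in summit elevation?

0.706 km

Rebound u = e ρ_c/ρ_m = 3.73 km × 2.7/3.33 = 3.024 km.
Net surface drop = e − u = 3.73 km − 3.024 km = e (ρ_m − ρ_c)/ρ_m = 0.706 km.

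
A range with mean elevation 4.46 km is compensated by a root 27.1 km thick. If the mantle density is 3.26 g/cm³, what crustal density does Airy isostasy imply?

2.8 g/cm³

ρ_c h = (ρ_m − ρ_c) r → ρ_c (h + r) = ρ_m r → ρ_c = ρ_m r / (h + r).
ρ_c = 3.26 × 27.1 km / (4.46 km + 27.1 km) = 2.8 g/cm³.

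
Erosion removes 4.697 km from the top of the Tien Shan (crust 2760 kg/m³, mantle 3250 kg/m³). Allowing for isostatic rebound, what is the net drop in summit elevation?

0.708 km

Rebound u = e ρ_c/ρ_m = 4.697 km × 2760/3250 = 3.989 km.
Net surface drop = e − u = 4.697 km − 3.989 km = e (ρ_m − ρ_c)/ρ_m = 0.708 km.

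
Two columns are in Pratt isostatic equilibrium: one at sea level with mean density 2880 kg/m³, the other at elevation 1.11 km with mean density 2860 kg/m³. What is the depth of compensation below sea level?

159 km

ρ_ref D = ρ (D + h) → D (ρ_ref − ρ) = ρ h.
D = ρ h/(ρ_ref − ρ) = 2860 × 1.11 km/(2880 − 2860) = 159 km.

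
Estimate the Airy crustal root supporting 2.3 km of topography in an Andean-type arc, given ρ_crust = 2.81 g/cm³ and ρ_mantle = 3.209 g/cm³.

By Archimedes' principle applied to the lithosphere: the weight of the topography is balanced by the buoyancy of the root, ρ_c h = (ρ_m − ρ_c) r.
r = h · ρ_c / (ρ_m − ρ_c) = 2.3 km × 2.81 / (3.209 − 2.81) = 16.2 km.

16.2 km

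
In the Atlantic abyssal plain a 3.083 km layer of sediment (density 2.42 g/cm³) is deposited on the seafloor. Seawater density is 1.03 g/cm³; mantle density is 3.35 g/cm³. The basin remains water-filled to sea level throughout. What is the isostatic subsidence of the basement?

1.85 km

Submarine loading: the sediment displaces seawater, and the subsidence is in turn flooded, so s (ρ_m − ρ_w) = t (ρ_sed − ρ_w).
s = 3.083 km × (2.42 − 1.03) / (3.35 − 1.03) = 1.85 km.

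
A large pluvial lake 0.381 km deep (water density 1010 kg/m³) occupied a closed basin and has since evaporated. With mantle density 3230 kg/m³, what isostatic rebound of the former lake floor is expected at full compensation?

u = d ρ_w/ρ_m = 0.381 km × 1010/3230 = 0.119 km.

0.119 km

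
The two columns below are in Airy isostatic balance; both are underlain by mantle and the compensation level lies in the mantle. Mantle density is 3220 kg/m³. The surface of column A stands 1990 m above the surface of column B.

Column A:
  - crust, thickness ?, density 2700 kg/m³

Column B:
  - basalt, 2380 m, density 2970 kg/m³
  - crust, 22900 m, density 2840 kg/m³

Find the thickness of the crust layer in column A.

Take the compensation level at the base of the deeper column (depth z_c below the surface of column A) and equate Σ ρ_i t_i down to z_c; mantle fills any gap and the z_c terms cancel.
Column A: x×2700 + (z_c − 0 − x)×3220
Column B: 1990×0 + 2380×2970 + 22900×2840 + (z_c − 1990 − 25280)×3220
The z_c×3220 term appears on both sides and cancels. Collect the known terms of each column as K = Σ(ρt)_known − 3220 × (depth of known layers): K_A = 0 − 3220×0 = 0; K_B = 72104600 − 3220×(1990 + 25280) = −15704800.
Balance: K_A − x×(3220 − 2700) = K_B, so x = (K_A − K_B)/(3220 − 2700) = 15704800/520 = 30200 m.

30200 m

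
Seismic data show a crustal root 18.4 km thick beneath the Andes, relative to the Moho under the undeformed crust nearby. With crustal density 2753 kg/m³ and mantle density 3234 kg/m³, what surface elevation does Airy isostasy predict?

Equating mass per unit area of the two columns: ρ_c h = (ρ_m − ρ_c) r.
h = r (ρ_m − ρ_c) / ρ_c = 18.4 km × (3234 − 2753) / 2753 = 3.21 km.

3.21 km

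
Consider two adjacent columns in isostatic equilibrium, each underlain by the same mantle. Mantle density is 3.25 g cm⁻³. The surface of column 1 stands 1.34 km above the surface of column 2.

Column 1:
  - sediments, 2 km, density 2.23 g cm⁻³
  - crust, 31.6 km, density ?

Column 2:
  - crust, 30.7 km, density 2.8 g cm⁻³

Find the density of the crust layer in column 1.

Take the compensation level at the base of the deeper column (depth z_c below the surface of column 1) and equate Σ ρ_i t_i down to z_c; mantle fills any gap and the z_c terms cancel.
Column 1: 2×2.23 + 31.6×ρ + (z_c − 33.6)×3.25
Column 2: 1.34×0 + 30.7×2.8 + (z_c − 1.34 − 30.7)×3.25
The z_c×3.25 term appears on both sides and cancels. Collect the known terms of each column as K = Σ(ρt)_known − 3.25 × (depth of known layers): K_1 = 4.46 − 3.25×33.6 = −104.74; K_2 = 85.96 − 3.25×(1.34 + 30.7) = −18.17.
Balance: K_1 + 31.6×ρ = K_2, so ρ = (K_2 − K_1)/31.6 = 86.57/31.6 = 2.74 g cm⁻³.

2.74 g cm⁻³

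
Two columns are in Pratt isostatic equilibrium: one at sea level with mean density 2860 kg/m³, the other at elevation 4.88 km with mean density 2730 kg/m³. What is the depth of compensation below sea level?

ρ_ref D = ρ (D + h) → D (ρ_ref − ρ) = ρ h.
D = ρ h/(ρ_ref − ρ) = 2730 × 4.88 km/(2860 − 2730) = 102 km.

102 km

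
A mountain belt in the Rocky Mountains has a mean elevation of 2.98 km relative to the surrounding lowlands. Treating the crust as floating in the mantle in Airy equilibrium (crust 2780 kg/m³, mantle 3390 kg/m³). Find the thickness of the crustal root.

For local isostatic compensation: the weight of the topography is balanced by the buoyancy of the root, ρ_c h = (ρ_m − ρ_c) r.
r = h · ρ_c / (ρ_m − ρ_c) = 2.98 km × 2780 / (3390 − 2780) = 13.6 km.

13.6 km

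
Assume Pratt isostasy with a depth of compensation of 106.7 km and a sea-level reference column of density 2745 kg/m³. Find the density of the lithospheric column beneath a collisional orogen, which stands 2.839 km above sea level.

2670 kg/m³

Pratt balance: ρ_ref D = ρ (D + h).
ρ = ρ_ref D/(D + h) = 2745 × 106.7 km/(106.7 km + 2.839 km) = 2670 kg/m³.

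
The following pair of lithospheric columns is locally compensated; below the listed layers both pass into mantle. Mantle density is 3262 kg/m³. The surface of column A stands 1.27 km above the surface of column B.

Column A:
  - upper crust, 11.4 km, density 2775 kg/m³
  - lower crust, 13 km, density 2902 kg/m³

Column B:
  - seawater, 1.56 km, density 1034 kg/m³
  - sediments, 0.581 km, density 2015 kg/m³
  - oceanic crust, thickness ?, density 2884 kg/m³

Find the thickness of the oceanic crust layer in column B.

Take the compensation level at the base of the deeper column (depth z_c below the surface of column A) and equate Σ ρ_i t_i down to z_c; mantle fills any gap and the z_c terms cancel.
Column A: 11.4×2775 + 13×2902 + (z_c − 24.4)×3262
Column B: 1.27×0 + 1.56×1034 + 0.581×2015 + x×2884 + (z_c − 1.27 − 2.141 − x)×3262
The z_c×3262 term appears on both sides and cancels. Collect the known terms of each column as K = Σ(ρt)_known − 3262 × (depth of known layers): K_A = 69361 − 3262×24.4 = −10231.8; K_B = 2783.755 − 3262×(1.27 + 2.141) = −8342.927.
Balance: K_A = K_B − x×(3262 − 2884), so x = (K_B − K_A)/(3262 − 2884) = 1888.87/378 = 5 km.

5 km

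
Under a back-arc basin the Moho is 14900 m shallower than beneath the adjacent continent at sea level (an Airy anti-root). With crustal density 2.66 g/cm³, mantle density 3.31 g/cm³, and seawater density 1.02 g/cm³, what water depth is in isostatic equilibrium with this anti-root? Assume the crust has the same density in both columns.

5910 m

Replacing a thickness d of crust by seawater at the top must be balanced by replacing crust with mantle at the base: d (ρ_c − ρ_w) = a (ρ_m − ρ_c).
d = a (ρ_m − ρ_c)/(ρ_c − ρ_w) = 14900 m × 0.65/1.64 = 5910 m.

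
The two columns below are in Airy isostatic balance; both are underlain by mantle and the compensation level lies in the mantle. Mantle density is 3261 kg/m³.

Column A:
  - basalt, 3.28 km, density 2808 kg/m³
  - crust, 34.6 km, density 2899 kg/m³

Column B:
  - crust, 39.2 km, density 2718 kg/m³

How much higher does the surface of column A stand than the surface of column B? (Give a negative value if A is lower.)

−2.23 km

For any compensation level in the mantle, the mantle terms cancel and isostasy reduces to e = (Σt_A − Σt_B) − (Σ(ρt)_A − Σ(ρt)_B) / ρ_m.
Σt_A = 37.88 km; Σt_B = 39.2 km; Σ(ρt)_A = 109515.64; Σ(ρt)_B = 106545.6 (in km·kg/m³).
e = (37.88 − 39.2) − (109515.64 − 106545.6) / 3261 = −2.23 km.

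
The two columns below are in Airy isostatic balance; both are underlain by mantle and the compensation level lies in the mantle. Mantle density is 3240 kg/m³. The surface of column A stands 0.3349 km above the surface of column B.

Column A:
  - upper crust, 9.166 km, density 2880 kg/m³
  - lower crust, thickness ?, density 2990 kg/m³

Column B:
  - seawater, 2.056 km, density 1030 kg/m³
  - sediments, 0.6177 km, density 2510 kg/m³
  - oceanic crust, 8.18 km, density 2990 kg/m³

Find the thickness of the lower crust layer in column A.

Take the compensation level at the base of the deeper column (depth z_c below the surface of column A) and equate Σ ρ_i t_i down to z_c; mantle fills any gap and the z_c terms cancel.
Column A: 9.166×2880 + x×2990 + (z_c − 9.166 − x)×3240
Column B: 0.3349×0 + 2.056×1030 + 0.6177×2510 + 8.18×2990 + (z_c − 0.3349 − 10.8537)×3240
The z_c×3240 term appears on both sides and cancels. Collect the known terms of each column as K = Σ(ρt)_known − 3240 × (depth of known layers): K_A = 26398.08 − 3240×9.166 = −3299.76; K_B = 28126.307 − 3240×(0.3349 + 10.8537) = −8124.757.
Balance: K_A − x×(3240 − 2990) = K_B, so x = (K_A − K_B)/(3240 − 2990) = 4825/250 = 19.3 km.

19.3 km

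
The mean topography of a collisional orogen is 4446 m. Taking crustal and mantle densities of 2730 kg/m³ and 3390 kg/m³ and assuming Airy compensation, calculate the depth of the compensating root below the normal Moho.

18400 m

By Archimedes' principle applied to the lithosphere: the weight of the topography is balanced by the buoyancy of the root, ρ_c h = (ρ_m − ρ_c) r.
r = h · ρ_c / (ρ_m − ρ_c) = 4446 m × 2730 / (3390 − 2730) = 18400 m.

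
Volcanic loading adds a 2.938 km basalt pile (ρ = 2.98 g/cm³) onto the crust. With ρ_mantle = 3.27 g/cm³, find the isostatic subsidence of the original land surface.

2.68 km

Subaerial loading: s = t ρ_load / ρ_m.
s = 2.938 km × 2.98/3.27 = 2.68 km.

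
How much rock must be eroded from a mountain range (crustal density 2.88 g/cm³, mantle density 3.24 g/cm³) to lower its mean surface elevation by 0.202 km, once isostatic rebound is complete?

1.82 km

Net drop Δ = e − u = e − e ρ_c/ρ_m = e (ρ_m − ρ_c)/ρ_m.
e = Δ ρ_m/(ρ_m − ρ_c) = 0.202 km × 3.24/0.36 = 1.82 km.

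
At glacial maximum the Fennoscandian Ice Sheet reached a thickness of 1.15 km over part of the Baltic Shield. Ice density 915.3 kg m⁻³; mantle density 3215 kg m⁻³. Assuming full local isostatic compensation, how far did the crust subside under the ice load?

0.327 km

In Airy isostatic equilibrium: the ice load ρ_ice t is balanced by mantle displaced below, ρ_m s.
s = t ρ_ice / ρ_m = 1.15 km × 915.3/3215 = 0.327 km.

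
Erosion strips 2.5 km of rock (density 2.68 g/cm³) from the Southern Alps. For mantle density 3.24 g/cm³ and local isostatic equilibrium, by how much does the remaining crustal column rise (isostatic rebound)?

Unloading: uplift u = e ρ_c/ρ_m = 2.5 km × 2.68/3.24 = 2.07 km.

2.07 km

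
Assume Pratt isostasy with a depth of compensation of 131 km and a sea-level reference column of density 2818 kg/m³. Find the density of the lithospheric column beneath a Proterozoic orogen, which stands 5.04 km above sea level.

Pratt balance: ρ_ref D = ρ (D + h).
ρ = ρ_ref D/(D + h) = 2818 × 131 km/(131 km + 5.04 km) = 2710 kg/m³.

2710 kg/m³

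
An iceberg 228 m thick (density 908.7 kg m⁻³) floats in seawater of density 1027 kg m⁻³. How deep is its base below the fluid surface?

Draft d = t ρ_obj/ρ_fluid = 228 m × 908.7/1027 = 202 m.

202 m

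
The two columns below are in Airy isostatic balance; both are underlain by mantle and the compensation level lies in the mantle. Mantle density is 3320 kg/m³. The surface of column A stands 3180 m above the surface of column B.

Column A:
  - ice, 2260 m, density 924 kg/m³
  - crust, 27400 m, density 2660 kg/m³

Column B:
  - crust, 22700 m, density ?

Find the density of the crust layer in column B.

2750 kg/m³

Take the compensation level at the base of the deeper column (depth z_c below the surface of column A) and equate Σ ρ_i t_i down to z_c; mantle fills any gap and the z_c terms cancel.
Column A: 2260×924 + 27400×2660 + (z_c − 29660)×3320
Column B: 3180×0 + 22700×ρ + (z_c − 3180 − 22700)×3320
The z_c×3320 term appears on both sides and cancels. Collect the known terms of each column as K = Σ(ρt)_known − 3320 × (depth of known layers): K_A = 74972240 − 3320×29660 = −23498960; K_B = 0 − 3320×(3180 + 22700) = −85921600.
Balance: K_A = K_B + 22700×ρ, so ρ = (K_A − K_B)/22700 = 62422600/22700 = 2750 kg/m³.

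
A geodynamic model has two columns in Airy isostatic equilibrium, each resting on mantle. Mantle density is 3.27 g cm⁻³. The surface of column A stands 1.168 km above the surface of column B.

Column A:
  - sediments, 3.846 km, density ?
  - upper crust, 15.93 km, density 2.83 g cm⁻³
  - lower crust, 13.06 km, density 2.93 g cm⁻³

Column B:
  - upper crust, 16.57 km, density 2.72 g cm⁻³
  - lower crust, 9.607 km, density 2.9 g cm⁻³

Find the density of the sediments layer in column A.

Take the compensation level at the base of the deeper column (depth z_c below the surface of column A) and equate Σ ρ_i t_i down to z_c; mantle fills any gap and the z_c terms cancel.
Column A: 3.846×ρ + 15.93×2.83 + 13.06×2.93 + (z_c − 32.836)×3.27
Column B: 1.168×0 + 16.57×2.72 + 9.607×2.9 + (z_c − 1.168 − 26.177)×3.27
The z_c×3.27 term appears on both sides and cancels. Collect the known terms of each column as K = Σ(ρt)_known − 3.27 × (depth of known layers): K_A = 83.3477 − 3.27×32.836 = −24.02602; K_B = 72.9307 − 3.27×(1.168 + 26.177) = −16.48745.
Balance: K_A + 3.846×ρ = K_B, so ρ = (K_B − K_A)/3.846 = 7.53857/3.846 = 1.96 g cm⁻³.

1.96 g cm⁻³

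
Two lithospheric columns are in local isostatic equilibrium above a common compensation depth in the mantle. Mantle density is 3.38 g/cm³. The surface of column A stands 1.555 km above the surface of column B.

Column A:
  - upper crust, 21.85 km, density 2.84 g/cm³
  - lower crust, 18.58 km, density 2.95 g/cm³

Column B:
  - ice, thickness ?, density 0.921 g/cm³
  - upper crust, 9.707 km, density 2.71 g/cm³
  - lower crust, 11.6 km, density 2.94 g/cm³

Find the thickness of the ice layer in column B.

Take the compensation level at the base of the deeper column (depth z_c below the surface of column A) and equate Σ ρ_i t_i down to z_c; mantle fills any gap and the z_c terms cancel.
Column A: 21.85×2.84 + 18.58×2.95 + (z_c − 40.43)×3.38
Column B: 1.555×0 + x×0.921 + 9.707×2.71 + 11.6×2.94 + (z_c − 1.555 − 21.307 − x)×3.38
The z_c×3.38 term appears on both sides and cancels. Collect the known terms of each column as K = Σ(ρt)_known − 3.38 × (depth of known layers): K_A = 116.865 − 3.38×40.43 = −19.7884; K_B = 60.40997 − 3.38×(1.555 + 21.307) = −16.86359.
Balance: K_A = K_B − x×(3.38 − 0.921), so x = (K_B − K_A)/(3.38 − 0.921) = 2.92481/2.459 = 1.19 km.

1.19 km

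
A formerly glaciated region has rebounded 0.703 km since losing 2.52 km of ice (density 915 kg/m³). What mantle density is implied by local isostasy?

3280 kg/m³

ρ_m = ρ_ice t / u = 915 × 2.52 km/0.703 km = 3280 kg/m³.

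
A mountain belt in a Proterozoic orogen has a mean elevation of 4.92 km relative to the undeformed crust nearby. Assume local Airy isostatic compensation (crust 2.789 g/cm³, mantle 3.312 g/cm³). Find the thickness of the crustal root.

Equating mass per unit area of the two columns: the weight of the topography is balanced by the buoyancy of the root, ρ_c h = (ρ_m − ρ_c) r.
r = h · ρ_c / (ρ_m − ρ_c) = 4.92 km × 2.789 / (3.312 − 2.789) = 26.2 km.

26.2 km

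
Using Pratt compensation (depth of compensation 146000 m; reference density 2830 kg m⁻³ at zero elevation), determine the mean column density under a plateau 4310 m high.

2750 kg m⁻³

Pratt balance: ρ_ref D = ρ (D + h).
ρ = ρ_ref D/(D + h) = 2830 × 146000 m/(146000 m + 4310 m) = 2750 kg m⁻³.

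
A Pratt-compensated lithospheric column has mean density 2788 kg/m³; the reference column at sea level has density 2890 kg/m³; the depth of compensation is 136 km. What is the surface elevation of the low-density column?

ρ_ref D = ρ (D + h) → h = D (ρ_ref − ρ)/ρ.
h = 136 km × (2890 − 2788)/2788 = 4.98 km.

4.98 km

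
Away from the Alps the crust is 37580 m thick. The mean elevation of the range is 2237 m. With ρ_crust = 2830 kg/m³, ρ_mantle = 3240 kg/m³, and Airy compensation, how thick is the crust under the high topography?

55300 m

Root depth r = h ρ_c / (ρ_m − ρ_c) = 2237 m × 2830 / 410 = 15440 m.
Total thickness = T + h + r = 37580 m + 2237 m + 15440 m = 55300 m.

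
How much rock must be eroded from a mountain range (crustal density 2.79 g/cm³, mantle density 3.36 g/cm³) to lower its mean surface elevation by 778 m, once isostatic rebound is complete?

4590 m

Net drop Δ = e − u = e − e ρ_c/ρ_m = e (ρ_m − ρ_c)/ρ_m.
e = Δ ρ_m/(ρ_m − ρ_c) = 778 m × 3.36/0.57 = 4590 m.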